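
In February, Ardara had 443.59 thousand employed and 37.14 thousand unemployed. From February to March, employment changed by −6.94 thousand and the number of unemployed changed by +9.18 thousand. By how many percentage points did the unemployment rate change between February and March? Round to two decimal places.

The unemployment rate changed by +1.86 percentage points.

February: labor force = 443.59 + 37.14 = 480.73; u = 37.14/480.73 = 7.73%.
March: labor force = 436.65 + 46.32 = 482.97; u = 46.32/482.97 = 9.59%.
Change = 9.59% − 7.73% = +1.86 pp.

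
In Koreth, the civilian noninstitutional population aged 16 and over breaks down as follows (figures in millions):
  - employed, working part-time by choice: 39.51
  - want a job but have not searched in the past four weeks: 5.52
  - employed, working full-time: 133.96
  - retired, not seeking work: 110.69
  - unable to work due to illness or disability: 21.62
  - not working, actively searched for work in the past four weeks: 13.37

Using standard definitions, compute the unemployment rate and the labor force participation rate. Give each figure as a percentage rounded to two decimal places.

Employed = 39.51 + 133.96 = 173.47 million.
Unemployed = 13.37 million.
Labor force = 173.47 + 13.37 = 186.84 million.
Not in labor force = 5.52 + 110.69 + 21.62 = 137.83 million (those not working and not actively searching are outside the labor force — including those who want a job but have given up searching).
Civilian working-age population = 186.84 + 137.83 = 324.67 million.
Unemployment rate = 13.37 / 186.84 = 7.16%.
Labor force participation rate = 186.84 / 324.67 = 57.55%.

Unemployment rate ≈ 7.16%; labor force participation rate ≈ 57.55%.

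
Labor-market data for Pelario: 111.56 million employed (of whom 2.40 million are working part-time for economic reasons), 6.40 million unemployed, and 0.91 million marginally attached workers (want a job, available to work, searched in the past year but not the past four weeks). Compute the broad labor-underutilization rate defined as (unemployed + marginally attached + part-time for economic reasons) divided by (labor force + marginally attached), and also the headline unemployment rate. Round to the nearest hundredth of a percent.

Broad underutilization rate ≈ 8.17%; headline unemployment rate ≈ 5.43%.

Labor force = 111.56 + 6.40 = 117.96 million.
Numerator = 6.40 + 0.91 + 2.40 = 9.71 million.
Denominator = 117.96 + 0.91 = 118.87 million.
Broad rate = 9.71 / 118.87 = 8.17%.
Headline unemployment rate = 6.40 / 117.96 = 5.43%.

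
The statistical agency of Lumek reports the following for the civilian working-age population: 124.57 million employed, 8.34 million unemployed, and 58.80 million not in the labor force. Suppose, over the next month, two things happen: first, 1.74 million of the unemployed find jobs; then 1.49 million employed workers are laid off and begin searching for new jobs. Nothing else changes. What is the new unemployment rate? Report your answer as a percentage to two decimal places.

New unemployment rate ≈ 6.09%.

Initially, labor force = 124.57 + 8.34 = 132.91 million, so u = 8.34/132.91 = 6.27%.
After the first change, unemployed falls and employed rises by 1.74; labor force unchanged → E = 126.31, U = 6.60, labor force = 132.91 million.
After the second change, employed falls and unemployed rises by 1.49; labor force unchanged → E = 124.82, U = 8.09, labor force = 132.91 million.
New unemployment rate = 8.09 / 132.91 = 6.09%.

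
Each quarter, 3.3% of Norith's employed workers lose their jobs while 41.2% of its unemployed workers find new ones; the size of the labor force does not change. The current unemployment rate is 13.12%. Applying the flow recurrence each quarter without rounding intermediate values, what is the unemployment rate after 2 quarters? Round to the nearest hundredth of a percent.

With a fixed labor force, u_{t+1} = u_t + s·(1−u_t) − f·u_t = u_t·(1−s−f) + s.
Here 1−s−f = 0.555 and s = 0.033.
u_1 = 0.131200 × 0.555 + 0.033 = 0.105816.
u_2 = 0.105816 × 0.555 + 0.033 = 0.091728.

Unemployment rate after two quarters ≈ 9.17%.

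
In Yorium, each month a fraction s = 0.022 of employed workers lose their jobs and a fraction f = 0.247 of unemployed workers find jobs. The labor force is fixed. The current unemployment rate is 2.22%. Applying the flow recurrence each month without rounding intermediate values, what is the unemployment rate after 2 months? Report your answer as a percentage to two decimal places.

With a fixed labor force, u_{t+1} = u_t + s·(1−u_t) − f·u_t = u_t·(1−s−f) + s.
Here 1−s−f = 0.731 and s = 0.022.
u_1 = 0.022200 × 0.731 + 0.022 = 0.038228.
u_2 = 0.038228 × 0.731 + 0.022 = 0.049945.

Unemployment rate after two months ≈ 4.99%.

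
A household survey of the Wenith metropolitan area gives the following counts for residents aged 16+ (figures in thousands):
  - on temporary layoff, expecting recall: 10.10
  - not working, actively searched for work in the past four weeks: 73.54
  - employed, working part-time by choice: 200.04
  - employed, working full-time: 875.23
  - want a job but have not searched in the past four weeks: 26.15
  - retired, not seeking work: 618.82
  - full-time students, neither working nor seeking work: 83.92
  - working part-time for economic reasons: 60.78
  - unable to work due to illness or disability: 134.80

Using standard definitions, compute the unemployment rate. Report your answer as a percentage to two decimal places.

Unemployment rate ≈ 6.86%.

Employed = 200.04 + 875.23 + 60.78 = 1,136.05 thousand (anyone who worked, including part-time for economic reasons, counts as employed).
Unemployed = 10.10 + 73.54 = 83.64 thousand (jobless and actively searching, or on temporary layoff).
Labor force = 1,136.05 + 83.64 = 1,219.69 thousand.
Unemployment rate = 83.64 / 1,219.69 = 6.86%.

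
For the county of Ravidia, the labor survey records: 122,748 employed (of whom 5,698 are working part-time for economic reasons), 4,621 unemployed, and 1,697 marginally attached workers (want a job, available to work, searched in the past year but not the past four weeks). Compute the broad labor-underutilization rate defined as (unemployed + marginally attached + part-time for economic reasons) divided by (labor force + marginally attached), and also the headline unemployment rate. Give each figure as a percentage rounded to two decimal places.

Broad underutilization rate ≈ 9.31%; headline unemployment rate ≈ 3.63%.

Labor force = 122,748 + 4,621 = 127,369.
Numerator = 4,621 + 1,697 + 5,698 = 12,016.
Denominator = 127,369 + 1,697 = 129,066.
Broad rate = 12,016 / 129,066 = 9.31%.
Headline unemployment rate = 4,621 / 127,369 = 3.63%.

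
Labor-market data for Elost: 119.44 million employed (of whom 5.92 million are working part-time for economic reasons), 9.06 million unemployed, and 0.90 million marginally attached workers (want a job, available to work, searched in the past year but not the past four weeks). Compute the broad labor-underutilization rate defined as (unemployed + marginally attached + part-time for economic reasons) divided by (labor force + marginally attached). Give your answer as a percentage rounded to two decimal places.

Broad underutilization rate ≈ 12.27%.

Labor force = 119.44 + 9.06 = 128.50 million.
Numerator = 9.06 + 0.90 + 5.92 = 15.88 million.
Denominator = 128.50 + 0.90 = 129.40 million.
Broad rate = 15.88 / 129.40 = 12.27%.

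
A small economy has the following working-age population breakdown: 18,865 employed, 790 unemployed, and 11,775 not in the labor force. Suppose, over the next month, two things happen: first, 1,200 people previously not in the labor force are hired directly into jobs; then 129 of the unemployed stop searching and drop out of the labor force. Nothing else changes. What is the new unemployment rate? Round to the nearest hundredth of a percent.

New unemployment rate ≈ 3.19%.

Initially, labor force = 18,865 + 790 = 19,655, so u = 790/19,655 = 4.02%.
After the first change, employed and labor force both rise by 1,200; unemployed unchanged → E = 20,065, U = 790, labor force = 20,855.
After the second change, unemployed and labor force both fall by 129 → E = 20,065, U = 661, labor force = 20,726.
New unemployment rate = 661 / 20,726 = 3.19%.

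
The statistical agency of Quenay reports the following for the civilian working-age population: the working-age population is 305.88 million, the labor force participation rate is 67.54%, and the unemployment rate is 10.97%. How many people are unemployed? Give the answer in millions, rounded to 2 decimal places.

About 22.66 million are unemployed.

Labor force = 0.6754 × 305.88 = 206.59 million.
Unemployed = 0.1097 × 206.59 ≈ 22.66 million.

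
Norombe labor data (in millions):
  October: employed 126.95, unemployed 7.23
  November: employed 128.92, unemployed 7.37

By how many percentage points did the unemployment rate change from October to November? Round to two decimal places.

October: labor force = 126.95 + 7.23 = 134.18; u = 7.23/134.18 = 5.39%.
November: labor force = 128.92 + 7.37 = 136.29; u = 7.37/136.29 = 5.41%.
Change = 5.41% − 5.39% = +0.02 pp.

The unemployment rate changed by +0.02 percentage points.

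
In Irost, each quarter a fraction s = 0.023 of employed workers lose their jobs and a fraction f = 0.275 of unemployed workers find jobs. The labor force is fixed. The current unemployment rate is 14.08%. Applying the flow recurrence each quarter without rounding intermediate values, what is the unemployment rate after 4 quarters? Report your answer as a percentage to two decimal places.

Unemployment rate after four quarters ≈ 9.26%.

With a fixed labor force, u_{t+1} = u_t + s·(1−u_t) − f·u_t = u_t·(1−s−f) + s.
Here 1−s−f = 0.702 and s = 0.023.
u_1 = 0.140800 × 0.702 + 0.023 = 0.121842.
u_2 = 0.121842 × 0.702 + 0.023 = 0.108533.
u_3 = 0.108533 × 0.702 + 0.023 = 0.099190.
u_4 = 0.099190 × 0.702 + 0.023 = 0.092631.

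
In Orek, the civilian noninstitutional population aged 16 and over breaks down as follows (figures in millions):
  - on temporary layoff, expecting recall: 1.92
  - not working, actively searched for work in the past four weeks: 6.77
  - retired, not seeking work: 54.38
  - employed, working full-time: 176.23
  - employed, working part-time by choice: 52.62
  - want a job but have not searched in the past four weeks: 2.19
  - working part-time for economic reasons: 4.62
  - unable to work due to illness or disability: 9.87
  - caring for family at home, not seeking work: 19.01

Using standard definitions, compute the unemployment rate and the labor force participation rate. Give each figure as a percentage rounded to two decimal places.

Employed = 176.23 + 52.62 + 4.62 = 233.47 million (anyone who worked, including part-time for economic reasons, counts as employed).
Unemployed = 1.92 + 6.77 = 8.69 million (jobless and actively searching, or on temporary layoff).
Labor force = 233.47 + 8.69 = 242.16 million.
Not in labor force = 54.38 + 2.19 + 9.87 + 19.01 = 85.45 million (those not working and not actively searching are outside the labor force — including those who want a job but have given up searching).
Civilian working-age population = 242.16 + 85.45 = 327.61 million.
Unemployment rate = 8.69 / 242.16 = 3.59%.
Labor force participation rate = 242.16 / 327.61 = 73.92%.

Unemployment rate ≈ 3.59%; labor force participation rate ≈ 73.92%.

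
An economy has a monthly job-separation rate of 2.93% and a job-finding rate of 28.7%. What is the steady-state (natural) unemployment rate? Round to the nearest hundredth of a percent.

Steady-state unemployment rate ≈ 9.26%.

At steady state the flows balance: s·E = f·U, so U/(E+U) = s/(s+f).
u* = 2.93 / (2.93 + 28.7) = 2.93 / 31.63 = 9.26%.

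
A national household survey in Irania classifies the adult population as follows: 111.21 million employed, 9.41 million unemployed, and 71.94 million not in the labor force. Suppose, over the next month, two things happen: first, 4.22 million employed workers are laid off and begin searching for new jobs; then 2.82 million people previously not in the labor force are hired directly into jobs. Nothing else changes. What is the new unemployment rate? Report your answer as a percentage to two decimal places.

Initially, labor force = 111.21 + 9.41 = 120.62 million, so u = 9.41/120.62 = 7.80%.
After the first change, employed falls and unemployed rises by 4.22; labor force unchanged → E = 106.99, U = 13.63, labor force = 120.62 million.
After the second change, employed and labor force both rise by 2.82; unemployed unchanged → E = 109.81, U = 13.63, labor force = 123.44 million.
New unemployment rate = 13.63 / 123.44 = 11.04%.

New unemployment rate ≈ 11.04%.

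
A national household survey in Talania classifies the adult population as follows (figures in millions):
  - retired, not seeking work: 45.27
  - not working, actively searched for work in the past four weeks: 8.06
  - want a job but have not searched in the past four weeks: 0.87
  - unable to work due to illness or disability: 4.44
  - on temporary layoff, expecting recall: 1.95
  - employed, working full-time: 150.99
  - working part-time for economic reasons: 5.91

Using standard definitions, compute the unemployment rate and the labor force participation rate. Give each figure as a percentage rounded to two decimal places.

Unemployment rate ≈ 6.00%; labor force participation rate ≈ 76.74%.

Employed = 150.99 + 5.91 = 156.90 million (anyone who worked, including part-time for economic reasons, counts as employed).
Unemployed = 8.06 + 1.95 = 10.01 million (jobless and actively searching, or on temporary layoff).
Labor force = 156.90 + 10.01 = 166.91 million.
Not in labor force = 45.27 + 0.87 + 4.44 = 50.58 million (those not working and not actively searching are outside the labor force — including those who want a job but have given up searching).
Civilian working-age population = 166.91 + 50.58 = 217.49 million.
Unemployment rate = 10.01 / 166.91 = 6.00%.
Labor force participation rate = 166.91 / 217.49 = 76.74%.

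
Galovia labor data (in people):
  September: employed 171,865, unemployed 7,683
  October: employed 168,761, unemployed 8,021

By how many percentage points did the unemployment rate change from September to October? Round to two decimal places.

The unemployment rate changed by +0.26 percentage points.

September: labor force = 171,865 + 7,683 = 179,548; u = 7,683/179,548 = 4.28%.
October: labor force = 168,761 + 8,021 = 176,782; u = 8,021/176,782 = 4.54%.
Change = 4.54% − 4.28% = +0.26 pp.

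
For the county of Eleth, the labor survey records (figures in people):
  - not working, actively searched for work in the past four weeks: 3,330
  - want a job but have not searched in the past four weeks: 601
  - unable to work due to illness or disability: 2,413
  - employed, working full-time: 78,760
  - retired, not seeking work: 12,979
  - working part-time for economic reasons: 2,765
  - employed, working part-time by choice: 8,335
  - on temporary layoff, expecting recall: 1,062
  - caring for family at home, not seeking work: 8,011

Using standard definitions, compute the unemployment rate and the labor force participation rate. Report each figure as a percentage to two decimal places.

Employed = 78,760 + 2,765 + 8,335 = 89,860 (anyone who worked, including part-time for economic reasons, counts as employed).
Unemployed = 3,330 + 1,062 = 4,392 (jobless and actively searching, or on temporary layoff).
Labor force = 89,860 + 4,392 = 94,252.
Not in labor force = 601 + 2,413 + 12,979 + 8,011 = 24,004 (those not working and not actively searching are outside the labor force — including those who want a job but have given up searching).
Civilian working-age population = 94,252 + 24,004 = 118,256.
Unemployment rate = 4,392 / 94,252 = 4.66%.
Labor force participation rate = 94,252 / 118,256 = 79.70%.

Unemployment rate ≈ 4.66%; labor force participation rate ≈ 79.70%.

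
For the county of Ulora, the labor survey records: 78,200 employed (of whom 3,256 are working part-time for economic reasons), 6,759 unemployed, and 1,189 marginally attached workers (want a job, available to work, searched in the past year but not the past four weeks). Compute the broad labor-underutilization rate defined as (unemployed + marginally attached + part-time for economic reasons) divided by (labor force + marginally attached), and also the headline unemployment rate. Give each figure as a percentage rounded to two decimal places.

Broad underutilization rate ≈ 13.01%; headline unemployment rate ≈ 7.96%.

Labor force = 78,200 + 6,759 = 84,959.
Numerator = 6,759 + 1,189 + 3,256 = 11,204.
Denominator = 84,959 + 1,189 = 86,148.
Broad rate = 11,204 / 86,148 = 13.01%.
Headline unemployment rate = 6,759 / 84,959 = 7.96%.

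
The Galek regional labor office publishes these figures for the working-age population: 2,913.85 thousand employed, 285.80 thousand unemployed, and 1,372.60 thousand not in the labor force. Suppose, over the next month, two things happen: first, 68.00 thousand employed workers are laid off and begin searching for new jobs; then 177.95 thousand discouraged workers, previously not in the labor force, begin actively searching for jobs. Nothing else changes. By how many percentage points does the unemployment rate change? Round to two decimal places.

The unemployment rate changes by +6.81 percentage points.

Initially, labor force = 2,913.85 + 285.80 = 3,199.65 thousand, so u = 285.80/3,199.65 = 8.93%.
After the first change, employed falls and unemployed rises by 68.00; labor force unchanged → E = 2,845.85, U = 353.80, labor force = 3,199.65 thousand.
After the second change, unemployed and labor force both rise by 177.95 → E = 2,845.85, U = 531.75, labor force = 3,377.60 thousand.
New unemployment rate = 531.75 / 3,377.60 = 15.74%.
Change = 15.74% − 8.93% = +6.81 percentage points.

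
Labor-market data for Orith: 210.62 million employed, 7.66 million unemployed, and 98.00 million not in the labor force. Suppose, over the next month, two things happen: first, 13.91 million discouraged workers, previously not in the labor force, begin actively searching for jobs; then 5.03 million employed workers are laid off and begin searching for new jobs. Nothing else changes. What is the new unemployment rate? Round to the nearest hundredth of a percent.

Initially, labor force = 210.62 + 7.66 = 218.28 million, so u = 7.66/218.28 = 3.51%.
After the first change, unemployed and labor force both rise by 13.91 → E = 210.62, U = 21.57, labor force = 232.19 million.
After the second change, employed falls and unemployed rises by 5.03; labor force unchanged → E = 205.59, U = 26.60, labor force = 232.19 million.
New unemployment rate = 26.60 / 232.19 = 11.46%.

New unemployment rate ≈ 11.46%.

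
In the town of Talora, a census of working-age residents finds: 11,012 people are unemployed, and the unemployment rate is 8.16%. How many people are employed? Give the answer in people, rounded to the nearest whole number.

Labor force = U / u = 11,012 / 0.0816 ≈ 134,951.
Employed = labor force − unemployed = 134,951 − 11,012 = 123,939.

About 123,939 are employed.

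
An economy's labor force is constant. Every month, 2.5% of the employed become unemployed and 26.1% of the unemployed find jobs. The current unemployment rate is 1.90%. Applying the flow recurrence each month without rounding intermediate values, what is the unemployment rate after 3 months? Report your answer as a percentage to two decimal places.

With a fixed labor force, u_{t+1} = u_t + s·(1−u_t) − f·u_t = u_t·(1−s−f) + s.
Here 1−s−f = 0.714 and s = 0.025.
u_1 = 0.019000 × 0.714 + 0.025 = 0.038566.
u_2 = 0.038566 × 0.714 + 0.025 = 0.052536.
u_3 = 0.052536 × 0.714 + 0.025 = 0.062511.

Unemployment rate after three months ≈ 6.25%.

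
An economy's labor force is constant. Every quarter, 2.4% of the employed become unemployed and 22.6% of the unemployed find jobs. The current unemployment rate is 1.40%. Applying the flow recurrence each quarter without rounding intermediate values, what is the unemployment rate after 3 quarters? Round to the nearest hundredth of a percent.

Unemployment rate after three quarters ≈ 6.14%.

With a fixed labor force, u_{t+1} = u_t + s·(1−u_t) − f·u_t = u_t·(1−s−f) + s.
Here 1−s−f = 0.750 and s = 0.024.
u_1 = 0.014000 × 0.750 + 0.024 = 0.034500.
u_2 = 0.034500 × 0.750 + 0.024 = 0.049875.
u_3 = 0.049875 × 0.750 + 0.024 = 0.061406.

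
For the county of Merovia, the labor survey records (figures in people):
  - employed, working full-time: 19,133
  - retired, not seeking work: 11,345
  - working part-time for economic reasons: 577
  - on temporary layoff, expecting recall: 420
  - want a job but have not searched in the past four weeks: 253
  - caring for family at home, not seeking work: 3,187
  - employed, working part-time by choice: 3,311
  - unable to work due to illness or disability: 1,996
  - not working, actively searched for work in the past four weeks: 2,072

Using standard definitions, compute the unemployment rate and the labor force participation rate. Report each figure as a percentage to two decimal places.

Employed = 19,133 + 577 + 3,311 = 23,021 (anyone who worked, including part-time for economic reasons, counts as employed).
Unemployed = 420 + 2,072 = 2,492 (jobless and actively searching, or on temporary layoff).
Labor force = 23,021 + 2,492 = 25,513.
Not in labor force = 11,345 + 253 + 3,187 + 1,996 = 16,781 (those not working and not actively searching are outside the labor force — including those who want a job but have given up searching).
Civilian working-age population = 25,513 + 16,781 = 42,294.
Unemployment rate = 2,492 / 25,513 = 9.77%.
Labor force participation rate = 25,513 / 42,294 = 60.32%.

Unemployment rate ≈ 9.77%; labor force participation rate ≈ 60.32%.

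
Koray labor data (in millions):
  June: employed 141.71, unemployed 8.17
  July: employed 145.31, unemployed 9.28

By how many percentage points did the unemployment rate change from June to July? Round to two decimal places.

June: labor force = 141.71 + 8.17 = 149.88; u = 8.17/149.88 = 5.45%.
July: labor force = 145.31 + 9.28 = 154.59; u = 9.28/154.59 = 6.00%.
Change = 6.00% − 5.45% = +0.55 pp.

The unemployment rate changed by +0.55 percentage points.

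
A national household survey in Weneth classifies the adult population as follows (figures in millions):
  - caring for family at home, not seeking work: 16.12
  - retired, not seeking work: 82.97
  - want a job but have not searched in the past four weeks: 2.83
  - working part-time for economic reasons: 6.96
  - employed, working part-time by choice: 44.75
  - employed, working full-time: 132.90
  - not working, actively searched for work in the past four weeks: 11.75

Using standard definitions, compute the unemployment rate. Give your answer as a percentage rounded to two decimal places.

Employed = 6.96 + 44.75 + 132.90 = 184.61 million (anyone who worked, including part-time for economic reasons, counts as employed).
Unemployed = 11.75 million.
Labor force = 184.61 + 11.75 = 196.36 million.
Unemployment rate = 11.75 / 196.36 = 5.98%.

Unemployment rate ≈ 5.98%.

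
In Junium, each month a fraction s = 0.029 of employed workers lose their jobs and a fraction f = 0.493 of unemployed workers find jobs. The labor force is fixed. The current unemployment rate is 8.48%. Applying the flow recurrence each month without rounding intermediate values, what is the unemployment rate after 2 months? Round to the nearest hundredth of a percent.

Unemployment rate after two months ≈ 6.22%.

With a fixed labor force, u_{t+1} = u_t + s·(1−u_t) − f·u_t = u_t·(1−s−f) + s.
Here 1−s−f = 0.478 and s = 0.029.
u_1 = 0.084800 × 0.478 + 0.029 = 0.069534.
u_2 = 0.069534 × 0.478 + 0.029 = 0.062237.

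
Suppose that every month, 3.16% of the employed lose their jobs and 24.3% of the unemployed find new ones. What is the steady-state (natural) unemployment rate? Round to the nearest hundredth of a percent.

At steady state the flows balance: s·E = f·U, so U/(E+U) = s/(s+f).
u* = 3.16 / (3.16 + 24.3) = 3.16 / 27.46 = 11.51%.

Steady-state unemployment rate ≈ 11.51%.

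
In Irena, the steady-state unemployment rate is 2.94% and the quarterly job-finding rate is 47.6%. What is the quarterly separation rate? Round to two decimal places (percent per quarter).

From u* = s/(s+f): s = u·f/(1−u).
s = 0.0294 × 47.6 / (1 − 0.0294) = 1.3994 / 0.9706 ≈ 1.44% per quarter.

Separation rate ≈ 1.44% per quarter.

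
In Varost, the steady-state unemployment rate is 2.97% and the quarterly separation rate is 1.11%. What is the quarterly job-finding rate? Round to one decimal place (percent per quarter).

From u* = s/(s+f): f = s·(1−u)/u.
f = 1.11 × (1 − 0.0297) / 0.0297 = 1.0770 / 0.0297 ≈ 36.3% per quarter.

Job-finding rate ≈ 36.3% per quarter.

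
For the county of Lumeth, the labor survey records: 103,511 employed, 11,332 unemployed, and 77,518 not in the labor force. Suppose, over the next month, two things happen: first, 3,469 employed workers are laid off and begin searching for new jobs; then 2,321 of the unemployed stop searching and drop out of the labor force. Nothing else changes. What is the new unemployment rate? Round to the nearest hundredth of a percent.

Initially, labor force = 103,511 + 11,332 = 114,843, so u = 11,332/114,843 = 9.87%.
After the first change, employed falls and unemployed rises by 3,469; labor force unchanged → E = 100,042, U = 14,801, labor force = 114,843.
After the second change, unemployed and labor force both fall by 2,321 → E = 100,042, U = 12,480, labor force = 112,522.
New unemployment rate = 12,480 / 112,522 = 11.09%.

New unemployment rate ≈ 11.09%.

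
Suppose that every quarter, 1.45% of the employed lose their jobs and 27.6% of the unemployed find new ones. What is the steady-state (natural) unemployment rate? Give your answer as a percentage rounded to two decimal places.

Steady-state unemployment rate ≈ 4.99%.

At steady state the flows balance: s·E = f·U, so U/(E+U) = s/(s+f).
u* = 1.45 / (1.45 + 27.6) = 1.45 / 29.05 = 4.99%.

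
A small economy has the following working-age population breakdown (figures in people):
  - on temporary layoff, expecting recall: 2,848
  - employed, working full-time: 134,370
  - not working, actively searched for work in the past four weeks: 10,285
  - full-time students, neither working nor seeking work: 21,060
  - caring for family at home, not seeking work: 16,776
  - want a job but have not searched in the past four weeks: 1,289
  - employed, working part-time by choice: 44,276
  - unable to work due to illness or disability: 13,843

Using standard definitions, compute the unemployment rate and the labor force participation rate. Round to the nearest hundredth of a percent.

Employed = 134,370 + 44,276 = 178,646.
Unemployed = 2,848 + 10,285 = 13,133 (jobless and actively searching, or on temporary layoff).
Labor force = 178,646 + 13,133 = 191,779.
Not in labor force = 21,060 + 16,776 + 1,289 + 13,843 = 52,968 (those not working and not actively searching are outside the labor force — including those who want a job but have given up searching).
Civilian working-age population = 191,779 + 52,968 = 244,747.
Unemployment rate = 13,133 / 191,779 = 6.85%.
Labor force participation rate = 191,779 / 244,747 = 78.36%.

Unemployment rate ≈ 6.85%; labor force participation rate ≈ 78.36%.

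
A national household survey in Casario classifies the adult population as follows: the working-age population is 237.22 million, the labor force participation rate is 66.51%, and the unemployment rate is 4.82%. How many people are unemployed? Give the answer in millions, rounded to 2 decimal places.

About 7.60 million are unemployed.

Labor force = 0.6651 × 237.22 = 157.78 million.
Unemployed = 0.0482 × 157.78 ≈ 7.60 million.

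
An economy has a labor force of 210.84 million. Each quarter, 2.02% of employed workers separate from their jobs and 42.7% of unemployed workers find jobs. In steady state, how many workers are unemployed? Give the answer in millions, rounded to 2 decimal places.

Steady-state unemployment rate u* = s/(s+f) = 2.02/(2.02+42.7) = 0.045170.
Unemployed = u* × labor force = 0.045170 × 210.84 ≈ 9.52 million.

About 9.52 million are unemployed in steady state.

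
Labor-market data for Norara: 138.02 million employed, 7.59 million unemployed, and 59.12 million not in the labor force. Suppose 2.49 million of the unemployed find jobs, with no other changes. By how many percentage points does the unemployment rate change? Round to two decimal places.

Initially, labor force = 138.02 + 7.59 = 145.61 million, so u = 7.59/145.61 = 5.21%.
After the change, unemployed falls and employed rises by 2.49; labor force unchanged → E = 140.51, U = 5.10, labor force = 145.61 million.
New unemployment rate = 5.10 / 145.61 = 3.50%.
Change = 3.50% − 5.21% = −1.71 percentage points.

The unemployment rate changes by −1.71 percentage points.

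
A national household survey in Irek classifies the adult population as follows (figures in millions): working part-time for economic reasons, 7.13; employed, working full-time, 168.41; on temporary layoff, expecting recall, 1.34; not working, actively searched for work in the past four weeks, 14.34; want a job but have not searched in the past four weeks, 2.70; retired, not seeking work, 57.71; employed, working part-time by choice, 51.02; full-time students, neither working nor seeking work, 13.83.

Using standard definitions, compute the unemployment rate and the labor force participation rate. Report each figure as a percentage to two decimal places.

Employed = 7.13 + 168.41 + 51.02 = 226.56 million (anyone who worked, including part-time for economic reasons, counts as employed).
Unemployed = 1.34 + 14.34 = 15.68 million (jobless and actively searching, or on temporary layoff).
Labor force = 226.56 + 15.68 = 242.24 million.
Not in labor force = 2.70 + 57.71 + 13.83 = 74.24 million (those not working and not actively searching are outside the labor force — including those who want a job but have given up searching).
Civilian working-age population = 242.24 + 74.24 = 316.48 million.
Unemployment rate = 15.68 / 242.24 = 6.47%.
Labor force participation rate = 242.24 / 316.48 = 76.54%.

Unemployment rate ≈ 6.47%; labor force participation rate ≈ 76.54%.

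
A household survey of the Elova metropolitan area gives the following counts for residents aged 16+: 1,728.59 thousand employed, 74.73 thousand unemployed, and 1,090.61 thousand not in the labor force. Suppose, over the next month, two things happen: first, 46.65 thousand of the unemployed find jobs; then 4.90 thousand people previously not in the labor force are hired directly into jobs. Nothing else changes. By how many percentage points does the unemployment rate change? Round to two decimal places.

The unemployment rate changes by −2.59 percentage points.

Initially, labor force = 1,728.59 + 74.73 = 1,803.32 thousand, so u = 74.73/1,803.32 = 4.14%.
After the first change, unemployed falls and employed rises by 46.65; labor force unchanged → E = 1,775.24, U = 28.08, labor force = 1,803.32 thousand.
After the second change, employed and labor force both rise by 4.90; unemployed unchanged → E = 1,780.14, U = 28.08, labor force = 1,808.22 thousand.
New unemployment rate = 28.08 / 1,808.22 = 1.55%.
Change = 1.55% − 4.14% = −2.59 percentage points.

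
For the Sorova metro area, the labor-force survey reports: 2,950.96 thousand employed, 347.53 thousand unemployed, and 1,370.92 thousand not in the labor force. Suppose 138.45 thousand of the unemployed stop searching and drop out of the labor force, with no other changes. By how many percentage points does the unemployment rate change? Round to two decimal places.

The unemployment rate changes by −3.92 percentage points.

Initially, labor force = 2,950.96 + 347.53 = 3,298.49 thousand, so u = 347.53/3,298.49 = 10.54%.
After the change, unemployed and labor force both fall by 138.45 → E = 2,950.96, U = 209.08, labor force = 3,160.04 thousand.
New unemployment rate = 209.08 / 3,160.04 = 6.62%.
Change = 6.62% − 10.54% = −3.92 percentage points.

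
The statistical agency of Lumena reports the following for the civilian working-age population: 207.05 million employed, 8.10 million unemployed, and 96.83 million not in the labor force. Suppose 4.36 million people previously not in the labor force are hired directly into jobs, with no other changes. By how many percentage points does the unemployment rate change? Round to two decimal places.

Initially, labor force = 207.05 + 8.10 = 215.15 million, so u = 8.10/215.15 = 3.76%.
After the change, employed and labor force both rise by 4.36; unemployed unchanged → E = 211.41, U = 8.10, labor force = 219.51 million.
New unemployment rate = 8.10 / 219.51 = 3.69%.
Change = 3.69% − 3.76% = −0.07 percentage points.

The unemployment rate changes by −0.07 percentage points.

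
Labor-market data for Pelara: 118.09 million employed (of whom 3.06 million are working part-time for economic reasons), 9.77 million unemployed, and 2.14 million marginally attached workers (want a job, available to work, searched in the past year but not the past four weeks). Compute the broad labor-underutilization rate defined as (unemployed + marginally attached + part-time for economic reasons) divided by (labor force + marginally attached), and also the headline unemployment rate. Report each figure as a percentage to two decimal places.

Labor force = 118.09 + 9.77 = 127.86 million.
Numerator = 9.77 + 2.14 + 3.06 = 14.97 million.
Denominator = 127.86 + 2.14 = 130.00 million.
Broad rate = 14.97 / 130.00 = 11.52%.
Headline unemployment rate = 9.77 / 127.86 = 7.64%.

Broad underutilization rate ≈ 11.52%; headline unemployment rate ≈ 7.64%.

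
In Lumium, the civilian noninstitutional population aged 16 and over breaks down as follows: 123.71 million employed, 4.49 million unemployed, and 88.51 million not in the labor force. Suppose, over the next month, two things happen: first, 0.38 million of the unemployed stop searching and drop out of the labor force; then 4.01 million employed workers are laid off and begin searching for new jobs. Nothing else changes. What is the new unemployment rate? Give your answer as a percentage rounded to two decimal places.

New unemployment rate ≈ 6.35%.

Initially, labor force = 123.71 + 4.49 = 128.20 million, so u = 4.49/128.20 = 3.50%.
After the first change, unemployed and labor force both fall by 0.38 → E = 123.71, U = 4.11, labor force = 127.82 million.
After the second change, employed falls and unemployed rises by 4.01; labor force unchanged → E = 119.70, U = 8.12, labor force = 127.82 million.
New unemployment rate = 8.12 / 127.82 = 6.35%.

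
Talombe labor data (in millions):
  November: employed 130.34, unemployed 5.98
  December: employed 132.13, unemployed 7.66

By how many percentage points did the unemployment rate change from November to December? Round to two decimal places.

The unemployment rate changed by +1.09 percentage points.

November: labor force = 130.34 + 5.98 = 136.32; u = 5.98/136.32 = 4.39%.
December: labor force = 132.13 + 7.66 = 139.79; u = 7.66/139.79 = 5.48%.
Change = 5.48% − 4.39% = +1.09 pp.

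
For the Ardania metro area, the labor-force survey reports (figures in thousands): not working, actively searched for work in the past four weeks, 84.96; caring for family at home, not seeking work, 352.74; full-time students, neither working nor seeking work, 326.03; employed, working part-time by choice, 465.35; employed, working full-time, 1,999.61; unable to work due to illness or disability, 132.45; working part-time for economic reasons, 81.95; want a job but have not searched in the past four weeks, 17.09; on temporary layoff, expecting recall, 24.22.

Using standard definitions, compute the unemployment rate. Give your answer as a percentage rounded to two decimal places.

Unemployment rate ≈ 4.11%.

Employed = 465.35 + 1,999.61 + 81.95 = 2,546.91 thousand (anyone who worked, including part-time for economic reasons, counts as employed).
Unemployed = 84.96 + 24.22 = 109.18 thousand (jobless and actively searching, or on temporary layoff).
Labor force = 2,546.91 + 109.18 = 2,656.09 thousand.
Unemployment rate = 109.18 / 2,656.09 = 4.11%.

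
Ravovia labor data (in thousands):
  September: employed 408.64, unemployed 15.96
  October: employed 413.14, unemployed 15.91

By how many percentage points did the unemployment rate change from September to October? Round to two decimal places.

The unemployment rate changed by −0.05 percentage points.

September: labor force = 408.64 + 15.96 = 424.60; u = 15.96/424.60 = 3.76%.
October: labor force = 413.14 + 15.91 = 429.05; u = 15.91/429.05 = 3.71%.
Change = 3.71% − 3.76% = −0.05 pp.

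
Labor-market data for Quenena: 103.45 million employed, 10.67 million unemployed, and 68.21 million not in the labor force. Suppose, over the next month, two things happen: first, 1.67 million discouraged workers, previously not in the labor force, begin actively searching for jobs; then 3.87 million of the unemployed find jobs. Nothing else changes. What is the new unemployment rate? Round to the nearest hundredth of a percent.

Initially, labor force = 103.45 + 10.67 = 114.12 million, so u = 10.67/114.12 = 9.35%.
After the first change, unemployed and labor force both rise by 1.67 → E = 103.45, U = 12.34, labor force = 115.79 million.
After the second change, unemployed falls and employed rises by 3.87; labor force unchanged → E = 107.32, U = 8.47, labor force = 115.79 million.
New unemployment rate = 8.47 / 115.79 = 7.31%.

New unemployment rate ≈ 7.31%.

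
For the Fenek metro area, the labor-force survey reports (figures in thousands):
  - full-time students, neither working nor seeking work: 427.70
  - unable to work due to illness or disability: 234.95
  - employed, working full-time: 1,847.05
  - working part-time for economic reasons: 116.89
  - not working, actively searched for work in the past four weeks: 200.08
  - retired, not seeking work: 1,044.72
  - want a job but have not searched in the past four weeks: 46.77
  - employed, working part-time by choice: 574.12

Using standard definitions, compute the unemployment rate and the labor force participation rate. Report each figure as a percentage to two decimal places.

Unemployment rate ≈ 7.31%; labor force participation rate ≈ 60.95%.

Employed = 1,847.05 + 116.89 + 574.12 = 2,538.06 thousand (anyone who worked, including part-time for economic reasons, counts as employed).
Unemployed = 200.08 thousand.
Labor force = 2,538.06 + 200.08 = 2,738.14 thousand.
Not in labor force = 427.70 + 234.95 + 1,044.72 + 46.77 = 1,754.14 thousand (those not working and not actively searching are outside the labor force — including those who want a job but have given up searching).
Civilian working-age population = 2,738.14 + 1,754.14 = 4,492.28 thousand.
Unemployment rate = 200.08 / 2,738.14 = 7.31%.
Labor force participation rate = 2,738.14 / 4,492.28 = 60.95%.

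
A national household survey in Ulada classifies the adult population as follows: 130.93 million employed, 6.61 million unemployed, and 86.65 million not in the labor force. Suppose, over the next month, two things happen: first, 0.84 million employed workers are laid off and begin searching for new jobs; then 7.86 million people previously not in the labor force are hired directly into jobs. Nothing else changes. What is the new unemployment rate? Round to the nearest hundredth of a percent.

Initially, labor force = 130.93 + 6.61 = 137.54 million, so u = 6.61/137.54 = 4.81%.
After the first change, employed falls and unemployed rises by 0.84; labor force unchanged → E = 130.09, U = 7.45, labor force = 137.54 million.
After the second change, employed and labor force both rise by 7.86; unemployed unchanged → E = 137.95, U = 7.45, labor force = 145.40 million.
New unemployment rate = 7.45 / 145.40 = 5.12%.

New unemployment rate ≈ 5.12%.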